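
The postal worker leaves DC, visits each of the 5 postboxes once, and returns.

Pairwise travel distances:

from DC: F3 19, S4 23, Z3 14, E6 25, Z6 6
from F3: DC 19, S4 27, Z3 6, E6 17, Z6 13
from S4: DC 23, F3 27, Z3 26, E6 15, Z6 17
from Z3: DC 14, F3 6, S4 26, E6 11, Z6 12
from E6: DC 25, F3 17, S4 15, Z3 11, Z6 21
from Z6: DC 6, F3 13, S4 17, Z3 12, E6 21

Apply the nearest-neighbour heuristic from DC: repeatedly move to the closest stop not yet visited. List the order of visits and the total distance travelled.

Nearest-neighbour total = 79; route DC → Z6 → Z3 → F3 → E6 → S4 → DC.

DC → [Z6:6 / Z3:14 / F3:19 / S4:23 / E6:25] → Z6 (6)
Z6 → [Z3:12 / F3:13 / S4:17 / E6:21] → Z3 (12)
Z3 → [F3:6 / E6:11 / S4:26] → F3 (6)
F3 → [E6:17 / S4:27] → E6 (17)
E6 → [S4:15] → S4 (15)
Return S4→DC: 23.
Total = 6 + 12 + 6 + 17 + 15 + 23 = 79.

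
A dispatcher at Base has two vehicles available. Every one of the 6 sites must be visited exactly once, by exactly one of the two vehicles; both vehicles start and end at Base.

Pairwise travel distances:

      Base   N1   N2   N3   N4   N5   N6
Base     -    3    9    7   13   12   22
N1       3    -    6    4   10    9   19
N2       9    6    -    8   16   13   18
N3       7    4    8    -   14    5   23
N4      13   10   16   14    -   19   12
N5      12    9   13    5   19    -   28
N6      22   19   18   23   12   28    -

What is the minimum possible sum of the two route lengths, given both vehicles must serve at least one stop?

Minimum combined distance: 74.

Try each way of splitting the stops between the two vehicles (each non-empty) and, for each split, find the best tour for each vehicle:
  {N1} + {N2, N3, N4, N5, N6}: 6 + 68 = 74
  {N2} + {N1, N3, N4, N5, N6}: 18 + 65 = 83
  {N1, N2} + {N3, N4, N5, N6}: 18 + 65 = 83
  {N3} + {N1, N2, N4, N5, N6}: 14 + 68 = 82
  {N1, N3} + {N2, N4, N5, N6}: 14 + 68 = 82
  {N2, N3} + {N1, N4, N5, N6}: 24 + 65 = 89
  … (31 splits in total)
Best: vehicle 1 Base → N1 → Base = 6; vehicle 2 Base → N3 → N5 → N2 → N6 → N4 → Base = 68; combined 74.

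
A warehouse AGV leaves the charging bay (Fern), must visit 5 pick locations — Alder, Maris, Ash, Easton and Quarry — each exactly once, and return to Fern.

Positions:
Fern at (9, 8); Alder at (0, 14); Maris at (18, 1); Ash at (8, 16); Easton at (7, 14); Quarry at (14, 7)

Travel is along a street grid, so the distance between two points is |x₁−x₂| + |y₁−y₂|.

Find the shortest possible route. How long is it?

Minimum total distance: 66.

With 5 stops there are 5!/2 = 60 distinct round trips (a route and its reverse cost the same).
Fern → Alder → Maris → Ash → Easton → Quarry → Fern: 15+31+25+3+14+6 = 94
Fern → Alder → Maris → Ash → Quarry → Easton → Fern: 15+31+25+15+14+8 = 108
Fern → Alder → Maris → Easton → Ash → Quarry → Fern: 15+31+24+3+15+6 = 94
Fern → Alder → Maris → Easton → Quarry → Ash → Fern: 15+31+24+14+15+9 = 108
Fern → Alder → Maris → Quarry → Ash → Easton → Fern: 15+31+10+15+3+8 = 82
Fern → Alder → Maris → Quarry → Easton → Ash → Fern: 15+31+10+14+3+9 = 82
Fern → Alder → Ash → Maris → Easton → Quarry → Fern: 15+10+25+24+14+6 = 94
Fern → Alder → Ash → Maris → Quarry → Easton → Fern: 15+10+25+10+14+8 = 82
Fern → Alder → Ash → Easton → Maris → Quarry → Fern: 15+10+3+24+10+6 = 68
Fern → Alder → Ash → Easton → Quarry → Maris → Fern: 15+10+3+14+10+16 = 68
Fern → Alder → Ash → Quarry → Maris → Easton → Fern: 15+10+15+10+24+8 = 82
Fern → Alder → Ash → Quarry → Easton → Maris → Fern: 15+10+15+14+24+16 = 94
Fern → Alder → Easton → Maris → Ash → Quarry → Fern: 15+7+24+25+15+6 = 92
Fern → Alder → Easton → Maris → Quarry → Ash → Fern: 15+7+24+10+15+9 = 80
… (46 more)
Fern → Alder → Easton → Ash → Maris → Quarry → Fern: 15+7+3+25+10+6 = 66  ← best
The minimum is 66.
One optimal route: Fern → Alder → Easton → Ash → Maris → Quarry → Fern (or its reverse).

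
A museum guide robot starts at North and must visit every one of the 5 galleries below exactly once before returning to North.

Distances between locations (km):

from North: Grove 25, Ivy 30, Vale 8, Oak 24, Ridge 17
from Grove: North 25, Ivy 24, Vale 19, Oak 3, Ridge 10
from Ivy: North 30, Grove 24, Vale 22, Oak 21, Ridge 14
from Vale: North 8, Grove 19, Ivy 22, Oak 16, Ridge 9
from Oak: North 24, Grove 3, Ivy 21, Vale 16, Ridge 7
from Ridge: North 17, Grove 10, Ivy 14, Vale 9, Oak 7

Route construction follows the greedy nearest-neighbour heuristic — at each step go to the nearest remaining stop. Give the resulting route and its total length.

At North the remaining stops are Vale 8, Ridge 17, Oak 24, Grove 25, Ivy 30; go to Vale.
At Vale the remaining stops are Ridge 9, Oak 16, Grove 19, Ivy 22; go to Ridge.
At Ridge the remaining stops are Oak 7, Grove 10, Ivy 14; go to Oak.
At Oak the remaining stops are Grove 3, Ivy 21; go to Grove.
At Grove the remaining stops are Ivy 24; go to Ivy.
Return Ivy→North: 30.
Total = 8 + 9 + 7 + 3 + 24 + 30 = 81.

Nearest-neighbour total = 81 km; route North → Vale → Ridge → Oak → Grove → Ivy → North.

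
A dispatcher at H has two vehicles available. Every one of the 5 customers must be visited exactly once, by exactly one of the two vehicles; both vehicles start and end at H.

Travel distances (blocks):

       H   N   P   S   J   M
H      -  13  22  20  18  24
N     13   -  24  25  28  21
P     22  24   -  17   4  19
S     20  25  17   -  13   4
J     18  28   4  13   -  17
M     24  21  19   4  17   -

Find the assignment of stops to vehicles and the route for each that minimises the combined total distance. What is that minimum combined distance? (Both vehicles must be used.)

Minimum combined distance: 91 blocks.

Check every non-empty split of the stops between the two vehicles; for each half take its own optimal tour:
  {N} + {P, S, J, M}: 26 + 65 = 91
  {P} + {N, S, J, M}: 44 + 69 = 113
  {N, P} + {S, J, M}: 59 + 59 = 118
  {S} + {N, P, J, M}: 40 + 75 = 115
  {N, S} + {P, J, M}: 58 + 65 = 123
  {P, S} + {N, J, M}: 59 + 69 = 128
  … (15 splits in total)
Best: vehicle 1 H → N → H = 26; vehicle 2 H → S → M → P → J → H = 65; combined 91.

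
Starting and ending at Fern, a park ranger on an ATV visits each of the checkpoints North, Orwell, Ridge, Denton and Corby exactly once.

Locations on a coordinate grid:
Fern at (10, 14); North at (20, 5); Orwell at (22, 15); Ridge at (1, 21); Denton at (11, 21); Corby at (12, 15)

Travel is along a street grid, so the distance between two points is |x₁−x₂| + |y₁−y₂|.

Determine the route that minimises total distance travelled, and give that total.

Minimum total distance: 74.

There are 60 distinct closed tours to check (reversals are equivalent).
Fern→North→Orwell→Ridge→Denton→Corby→Fern: 19+12+27+10+7+3 = 78
Fern→North→Orwell→Ridge→Corby→Denton→Fern: 19+12+27+17+7+8 = 90
Fern→North→Orwell→Denton→Ridge→Corby→Fern: 19+12+17+10+17+3 = 78
Fern→North→Orwell→Denton→Corby→Ridge→Fern: 19+12+17+7+17+16 = 88
Fern→North→Orwell→Corby→Ridge→Denton→Fern: 19+12+10+17+10+8 = 76
Fern→North→Orwell→Corby→Denton→Ridge→Fern: 19+12+10+7+10+16 = 74
Fern→North→Ridge→Orwell→Denton→Corby→Fern: 19+35+27+17+7+3 = 108
Fern→North→Ridge→Orwell→Corby→Denton→Fern: 19+35+27+10+7+8 = 106
Fern→North→Ridge→Denton→Orwell→Corby→Fern: 19+35+10+17+10+3 = 94
Fern→North→Ridge→Denton→Corby→Orwell→Fern: 19+35+10+7+10+13 = 94
Fern→North→Ridge→Corby→Orwell→Denton→Fern: 19+35+17+10+17+8 = 106
Fern→North→Ridge→Corby→Denton→Orwell→Fern: 19+35+17+7+17+13 = 108
Fern→North→Denton→Orwell→Ridge→Corby→Fern: 19+25+17+27+17+3 = 108
Fern→North→Denton→Orwell→Corby→Ridge→Fern: 19+25+17+10+17+16 = 104
… (46 more)
The minimum is 74.
One optimal route: Fern → North → Orwell → Corby → Denton → Ridge → Fern (or its reverse).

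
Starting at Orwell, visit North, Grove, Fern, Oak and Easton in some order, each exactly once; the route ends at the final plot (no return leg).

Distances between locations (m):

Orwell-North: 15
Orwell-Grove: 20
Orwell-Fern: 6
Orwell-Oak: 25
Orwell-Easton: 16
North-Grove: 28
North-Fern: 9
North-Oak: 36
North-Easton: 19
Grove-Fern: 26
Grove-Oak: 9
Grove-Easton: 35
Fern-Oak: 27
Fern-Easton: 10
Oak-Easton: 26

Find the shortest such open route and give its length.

Shortest open route: 69 m.

There are 5! = 120 possible orderings.
Orwell→North→Grove→Fern→Oak→Easton: 15+28+26+27+26 = 122
Orwell→North→Grove→Fern→Easton→Oak: 15+28+26+10+26 = 105
Orwell→North→Grove→Oak→Fern→Easton: 15+28+9+27+10 = 89
Orwell→North→Grove→Oak→Easton→Fern: 15+28+9+26+10 = 88
Orwell→North→Grove→Easton→Fern→Oak: 15+28+35+10+27 = 115
Orwell→North→Grove→Easton→Oak→Fern: 15+28+35+26+27 = 131
Orwell→North→Fern→Grove→Oak→Easton: 15+9+26+9+26 = 85
Orwell→North→Fern→Grove→Easton→Oak: 15+9+26+35+26 = 111
Orwell→North→Fern→Oak→Grove→Easton: 15+9+27+9+35 = 95
Orwell→North→Fern→Oak→Easton→Grove: 15+9+27+26+35 = 112
Orwell→North→Fern→Easton→Grove→Oak: 15+9+10+35+9 = 78
Orwell→North→Fern→Easton→Oak→Grove: 15+9+10+26+9 = 69
Orwell→North→Oak→Grove→Fern→Easton: 15+36+9+26+10 = 96
Orwell→North→Oak→Grove→Easton→Fern: 15+36+9+35+10 = 105
… (106 more)
The minimum is 69.
One shortest path: Orwell → North → Fern → Easton → Oak → Grove.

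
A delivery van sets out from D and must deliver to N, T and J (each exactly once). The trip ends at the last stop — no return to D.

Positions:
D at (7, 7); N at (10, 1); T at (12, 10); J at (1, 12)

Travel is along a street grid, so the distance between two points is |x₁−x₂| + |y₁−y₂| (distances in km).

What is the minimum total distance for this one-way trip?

There are 3! = 6 possible orderings.
D → N → T → J: 9+11+13 = 33
D → N → J → T: 9+20+13 = 42
D → T → N → J: 8+11+20 = 39
D → T → J → N: 8+13+20 = 41
D → J → N → T: 11+20+11 = 42
D → J → T → N: 11+13+11 = 35
The minimum is 33.
One shortest path: D → N → T → J.

Minimum one-way distance = 33 km.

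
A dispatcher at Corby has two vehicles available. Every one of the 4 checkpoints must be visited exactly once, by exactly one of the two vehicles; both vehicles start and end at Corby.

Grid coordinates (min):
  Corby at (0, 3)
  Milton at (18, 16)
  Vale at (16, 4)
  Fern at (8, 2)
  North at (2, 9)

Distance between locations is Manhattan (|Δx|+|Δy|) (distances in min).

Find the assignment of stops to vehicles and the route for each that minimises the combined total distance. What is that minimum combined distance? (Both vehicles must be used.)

Try each way of splitting the stops between the two vehicles (each non-empty) and, for each split, find the best tour for each vehicle:
  {Milton} + {Vale, Fern, North}: 62 + 46 = 108
  {Vale} + {Milton, Fern, North}: 34 + 64 = 98
  {Milton, Vale} + {Fern, North}: 62 + 30 = 92
  {Fern} + {Milton, Vale, North}: 18 + 62 = 80
  {Milton, Fern} + {Vale, North}: 64 + 44 = 108
  {Vale, Fern} + {Milton, North}: 36 + 62 = 98
  … (7 splits in total)
Best: vehicle 1 Corby → Fern → Corby = 18; vehicle 2 Corby → Vale → Milton → North → Corby = 62; combined 80.

Minimum combined distance: 80 min.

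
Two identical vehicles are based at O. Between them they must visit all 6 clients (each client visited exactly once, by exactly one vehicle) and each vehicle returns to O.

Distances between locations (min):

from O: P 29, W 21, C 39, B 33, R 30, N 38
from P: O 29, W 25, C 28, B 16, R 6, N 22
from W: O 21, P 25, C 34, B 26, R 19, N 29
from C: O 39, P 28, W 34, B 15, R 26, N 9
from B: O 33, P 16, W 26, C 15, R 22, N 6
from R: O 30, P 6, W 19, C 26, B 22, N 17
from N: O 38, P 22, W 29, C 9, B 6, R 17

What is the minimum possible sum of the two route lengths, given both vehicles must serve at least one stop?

Try each way of splitting the stops between the two vehicles (each non-empty) and, for each split, find the best tour for each vehicle:
  {P} + {W, C, B, R, N}: 58 + 114 = 172
  {W} + {P, C, B, R, N}: 42 + 106 = 148
  {P, W} + {C, B, R, N}: 75 + 104 = 179
  {C} + {P, W, B, R, N}: 78 + 105 = 183
  {P, C} + {W, B, R, N}: 96 + 96 = 192
  {W, C} + {P, B, R, N}: 94 + 91 = 185
  … (31 splits in total)
Best: vehicle 1 O → W → O = 42; vehicle 2 O → C → N → B → P → R → O = 106; combined 148.

148 min — the smallest possible combined total.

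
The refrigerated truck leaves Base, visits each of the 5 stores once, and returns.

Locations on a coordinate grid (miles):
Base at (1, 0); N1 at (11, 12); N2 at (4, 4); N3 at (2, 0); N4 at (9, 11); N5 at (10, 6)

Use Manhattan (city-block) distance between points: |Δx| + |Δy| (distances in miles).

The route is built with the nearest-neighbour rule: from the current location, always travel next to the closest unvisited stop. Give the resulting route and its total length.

Base → [N3:1 / N2:7 / N5:15 / N4:19 / N1:22] → N3 (1)
N3 → [N2:6 / N5:14 / N4:18 / N1:21] → N2 (6)
N2 → [N5:8 / N4:12 / N1:15] → N5 (8)
N5 → [N4:6 / N1:7] → N4 (6)
N4 → [N1:3] → N1 (3)
Return N1→Base: 22.
Total = 1 + 6 + 8 + 6 + 3 + 22 = 46.

46 miles along Base → N3 → N2 → N5 → N4 → N1 → Base.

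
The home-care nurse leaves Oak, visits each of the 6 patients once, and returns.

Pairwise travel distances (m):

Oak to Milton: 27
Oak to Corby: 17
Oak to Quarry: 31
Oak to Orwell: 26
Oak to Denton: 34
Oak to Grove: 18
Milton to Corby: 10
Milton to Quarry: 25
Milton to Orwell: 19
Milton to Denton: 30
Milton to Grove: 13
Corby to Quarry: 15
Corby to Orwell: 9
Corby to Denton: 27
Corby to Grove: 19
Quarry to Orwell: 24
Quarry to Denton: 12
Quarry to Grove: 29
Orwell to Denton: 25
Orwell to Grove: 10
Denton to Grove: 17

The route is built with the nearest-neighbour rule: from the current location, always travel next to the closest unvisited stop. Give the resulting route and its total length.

120 m along Oak → Corby → Orwell → Grove → Milton → Quarry → Denton → Oak.

At Oak the remaining stops are Corby 17, Grove 18, Orwell 26, Milton 27, Quarry 31, Denton 34; go to Corby.
At Corby the remaining stops are Orwell 9, Milton 10, Quarry 15, Grove 19, Denton 27; go to Orwell.
At Orwell the remaining stops are Grove 10, Milton 19, Quarry 24, Denton 25; go to Grove.
At Grove the remaining stops are Milton 13, Denton 17, Quarry 29; go to Milton.
At Milton the remaining stops are Quarry 25, Denton 30; go to Quarry.
At Quarry the remaining stops are Denton 12; go to Denton.
Return Denton→Oak: 34.
Total = 17 + 9 + 10 + 13 + 25 + 12 + 34 = 120.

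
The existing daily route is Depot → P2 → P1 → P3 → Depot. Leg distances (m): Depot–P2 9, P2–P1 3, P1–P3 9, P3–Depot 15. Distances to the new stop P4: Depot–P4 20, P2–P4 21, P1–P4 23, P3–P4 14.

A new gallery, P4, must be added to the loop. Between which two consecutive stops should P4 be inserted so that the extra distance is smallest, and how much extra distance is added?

+19 m — insert P4 between P3 and Depot.

Insertion cost between consecutive stops i–j is d(i,P4) + d(P4,j) − d(i,j):
  between Depot and P2: 20 + 21 − 9 = 32
  between P2 and P1: 21 + 23 − 3 = 41
  between P1 and P3: 23 + 14 − 9 = 28
  between P3 and Depot: 14 + 20 − 15 = 19
Cheapest insertion is between P3 and Depot, adding 19.
New total = 36 + 19 = 55.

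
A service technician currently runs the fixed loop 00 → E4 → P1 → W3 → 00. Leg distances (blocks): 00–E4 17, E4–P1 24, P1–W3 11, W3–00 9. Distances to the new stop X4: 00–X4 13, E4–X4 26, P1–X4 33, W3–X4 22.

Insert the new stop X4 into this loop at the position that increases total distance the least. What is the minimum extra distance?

+22 blocks — insert X4 between 00 and E4.

Insertion cost between consecutive stops i–j is d(i,X4) + d(X4,j) − d(i,j):
  between 00 and E4: 13 + 26 − 17 = 22
  between E4 and P1: 26 + 33 − 24 = 35
  between P1 and W3: 33 + 22 − 11 = 44
  between W3 and 00: 22 + 13 − 9 = 26
Cheapest insertion is between 00 and E4, adding 22.
New total = 61 + 22 = 83.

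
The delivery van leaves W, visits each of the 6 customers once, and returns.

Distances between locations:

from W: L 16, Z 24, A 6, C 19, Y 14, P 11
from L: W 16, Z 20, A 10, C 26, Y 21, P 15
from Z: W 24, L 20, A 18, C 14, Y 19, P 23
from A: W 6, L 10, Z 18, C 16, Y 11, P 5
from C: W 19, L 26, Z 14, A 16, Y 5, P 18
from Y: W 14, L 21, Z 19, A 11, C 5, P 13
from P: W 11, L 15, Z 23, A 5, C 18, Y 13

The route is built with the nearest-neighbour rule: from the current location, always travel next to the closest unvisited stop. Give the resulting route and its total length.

Nearest-neighbour total = 79; route W → A → P → Y → C → Z → L → W.

W → [A:6 / P:11 / Y:14 / L:16 / C:19 / Z:24] → A (6)
A → [P:5 / L:10 / Y:11 / C:16 / Z:18] → P (5)
P → [Y:13 / L:15 / C:18 / Z:23] → Y (13)
Y → [C:5 / Z:19 / L:21] → C (5)
C → [Z:14 / L:26] → Z (14)
Z → [L:20] → L (20)
Return L→W: 16.
Total = 6 + 5 + 13 + 5 + 14 + 20 + 16 = 79.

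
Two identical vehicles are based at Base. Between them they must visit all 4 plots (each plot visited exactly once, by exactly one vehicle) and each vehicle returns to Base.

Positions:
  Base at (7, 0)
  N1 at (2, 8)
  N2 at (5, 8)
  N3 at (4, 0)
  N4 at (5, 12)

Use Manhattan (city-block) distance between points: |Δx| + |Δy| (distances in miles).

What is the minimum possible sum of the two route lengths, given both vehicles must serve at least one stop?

Check every non-empty split of the stops between the two vehicles; for each half take its own optimal tour:
  {N1} + {N2, N3, N4}: 26 + 30 = 56
  {N2} + {N1, N3, N4}: 20 + 34 = 54
  {N1, N2} + {N3, N4}: 26 + 30 = 56
  {N3} + {N1, N2, N4}: 6 + 34 = 40
  {N1, N3} + {N2, N4}: 26 + 28 = 54
  {N2, N3} + {N1, N4}: 22 + 34 = 56
  … (7 splits in total)
Best: vehicle 1 Base → N3 → Base = 6; vehicle 2 Base → N1 → N2 → N4 → Base = 34; combined 40.

40 miles — the smallest possible combined total.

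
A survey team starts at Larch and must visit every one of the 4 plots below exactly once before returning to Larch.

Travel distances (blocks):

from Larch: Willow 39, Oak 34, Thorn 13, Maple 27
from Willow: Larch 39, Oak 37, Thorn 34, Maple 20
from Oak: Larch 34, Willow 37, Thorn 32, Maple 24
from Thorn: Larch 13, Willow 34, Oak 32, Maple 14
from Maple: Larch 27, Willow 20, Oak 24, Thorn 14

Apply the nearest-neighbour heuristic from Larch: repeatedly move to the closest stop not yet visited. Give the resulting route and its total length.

118 blocks along Larch → Thorn → Maple → Willow → Oak → Larch.

From Larch: distances to unvisited — Thorn=13, Maple=27, Oak=34, Willow=39. Nearest is Thorn (13).
From Thorn: distances to unvisited — Maple=14, Oak=32, Willow=34. Nearest is Maple (14).
From Maple: distances to unvisited — Willow=20, Oak=24. Nearest is Willow (20).
From Willow: distances to unvisited — Oak=37. Nearest is Oak (37).
Return Oak→Larch: 34.
Total = 13 + 14 + 20 + 37 + 34 = 118.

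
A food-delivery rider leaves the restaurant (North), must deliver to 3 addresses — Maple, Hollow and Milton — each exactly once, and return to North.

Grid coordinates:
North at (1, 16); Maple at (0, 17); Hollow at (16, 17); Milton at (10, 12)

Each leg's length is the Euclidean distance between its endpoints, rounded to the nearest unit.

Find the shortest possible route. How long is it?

With 3 stops there are 3!/2 = 3 distinct round trips (a route and its reverse cost the same).
North→Maple→Hollow→Milton→North: 1+16+8+10 = 35
North→Maple→Milton→Hollow→North: 1+11+8+15 = 35
North→Hollow→Maple→Milton→North: 15+16+11+10 = 52
The minimum is 35.
One optimal route: North → Maple → Hollow → Milton → North (or its reverse).

Shortest round trip = 35.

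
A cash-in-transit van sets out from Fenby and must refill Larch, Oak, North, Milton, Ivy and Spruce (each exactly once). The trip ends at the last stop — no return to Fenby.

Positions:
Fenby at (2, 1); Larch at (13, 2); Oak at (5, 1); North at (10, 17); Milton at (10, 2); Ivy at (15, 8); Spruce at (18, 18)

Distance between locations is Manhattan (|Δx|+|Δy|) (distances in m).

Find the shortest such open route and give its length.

42 m — the minimum one-way total.

There are 6! = 720 possible orderings.
Fenby - Larch - Oak - North - Milton - Ivy - Spruce: 12+9+21+15+11+13 = 81
Fenby - Larch - Oak - North - Milton - Spruce - Ivy: 12+9+21+15+24+13 = 94
Fenby - Larch - Oak - North - Ivy - Milton - Spruce: 12+9+21+14+11+24 = 91
Fenby - Larch - Oak - North - Ivy - Spruce - Milton: 12+9+21+14+13+24 = 93
Fenby - Larch - Oak - North - Spruce - Milton - Ivy: 12+9+21+9+24+11 = 86
Fenby - Larch - Oak - North - Spruce - Ivy - Milton: 12+9+21+9+13+11 = 75
Fenby - Larch - Oak - Milton - North - Ivy - Spruce: 12+9+6+15+14+13 = 69
Fenby - Larch - Oak - Milton - North - Spruce - Ivy: 12+9+6+15+9+13 = 64
… (712 more)
Fenby - Oak - Milton - Larch - Ivy - Spruce - North: 3+6+3+8+13+9 = 42  ← best
The minimum is 42.
One shortest path: Fenby → Oak → Milton → Larch → Ivy → Spruce → North.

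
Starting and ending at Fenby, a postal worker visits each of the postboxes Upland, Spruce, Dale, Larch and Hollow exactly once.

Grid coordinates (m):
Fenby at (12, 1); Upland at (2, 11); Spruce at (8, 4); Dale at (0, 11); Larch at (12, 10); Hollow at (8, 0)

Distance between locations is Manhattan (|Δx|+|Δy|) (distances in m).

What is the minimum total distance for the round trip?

With 5 stops there are 5!/2 = 60 distinct round trips (a route and its reverse cost the same).
Fenby-Upland-Spruce-Dale-Larch-Hollow-Fenby: 20+13+15+13+14+5 = 80
Fenby-Upland-Spruce-Dale-Hollow-Larch-Fenby: 20+13+15+19+14+9 = 90
Fenby-Upland-Spruce-Larch-Dale-Hollow-Fenby: 20+13+10+13+19+5 = 80
Fenby-Upland-Spruce-Larch-Hollow-Dale-Fenby: 20+13+10+14+19+22 = 98
Fenby-Upland-Spruce-Hollow-Dale-Larch-Fenby: 20+13+4+19+13+9 = 78
Fenby-Upland-Spruce-Hollow-Larch-Dale-Fenby: 20+13+4+14+13+22 = 86
Fenby-Upland-Dale-Spruce-Larch-Hollow-Fenby: 20+2+15+10+14+5 = 66
Fenby-Upland-Dale-Spruce-Hollow-Larch-Fenby: 20+2+15+4+14+9 = 64
Fenby-Upland-Dale-Larch-Spruce-Hollow-Fenby: 20+2+13+10+4+5 = 54
Fenby-Upland-Dale-Larch-Hollow-Spruce-Fenby: 20+2+13+14+4+7 = 60
Fenby-Upland-Dale-Hollow-Spruce-Larch-Fenby: 20+2+19+4+10+9 = 64
Fenby-Upland-Dale-Hollow-Larch-Spruce-Fenby: 20+2+19+14+10+7 = 72
Fenby-Upland-Larch-Spruce-Dale-Hollow-Fenby: 20+11+10+15+19+5 = 80
Fenby-Upland-Larch-Spruce-Hollow-Dale-Fenby: 20+11+10+4+19+22 = 86
… (46 more)
Fenby-Larch-Upland-Dale-Spruce-Hollow-Fenby: 9+11+2+15+4+5 = 46  ← best
The minimum is 46.
One optimal route: Fenby → Larch → Upland → Dale → Spruce → Hollow → Fenby (or its reverse).

46 m — the shortest possible round trip.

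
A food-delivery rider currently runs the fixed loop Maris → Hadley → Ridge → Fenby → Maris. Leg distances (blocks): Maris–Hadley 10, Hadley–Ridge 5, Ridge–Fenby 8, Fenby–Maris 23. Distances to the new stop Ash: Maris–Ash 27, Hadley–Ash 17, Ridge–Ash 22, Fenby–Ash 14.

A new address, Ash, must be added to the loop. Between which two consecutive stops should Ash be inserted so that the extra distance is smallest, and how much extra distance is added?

+18 blocks — insert Ash between Fenby and Maris.

Insertion cost between consecutive stops i–j is d(i,Ash) + d(Ash,j) − d(i,j):
  between Maris and Hadley: 27 + 17 − 10 = 34
  between Hadley and Ridge: 17 + 22 − 5 = 34
  between Ridge and Fenby: 22 + 14 − 8 = 28
  between Fenby and Maris: 14 + 27 − 23 = 18
Cheapest insertion is between Fenby and Maris, adding 18.
New total = 46 + 18 = 64.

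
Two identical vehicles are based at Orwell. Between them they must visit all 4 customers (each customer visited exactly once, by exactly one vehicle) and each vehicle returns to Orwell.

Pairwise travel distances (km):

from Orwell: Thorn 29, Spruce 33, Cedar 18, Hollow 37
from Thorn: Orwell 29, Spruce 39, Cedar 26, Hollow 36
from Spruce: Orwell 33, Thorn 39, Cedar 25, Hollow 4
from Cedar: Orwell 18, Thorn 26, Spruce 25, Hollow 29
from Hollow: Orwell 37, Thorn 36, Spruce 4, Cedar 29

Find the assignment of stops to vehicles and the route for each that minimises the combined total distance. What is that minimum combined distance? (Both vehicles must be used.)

138 km — the smallest possible combined total.

Try each way of splitting the stops between the two vehicles (each non-empty) and, for each split, find the best tour for each vehicle:
  {Thorn} + {Spruce, Cedar, Hollow}: 58 + 84 = 142
  {Spruce} + {Thorn, Cedar, Hollow}: 66 + 112 = 178
  {Thorn, Spruce} + {Cedar, Hollow}: 101 + 84 = 185
  {Cedar} + {Thorn, Spruce, Hollow}: 36 + 102 = 138
  {Thorn, Cedar} + {Spruce, Hollow}: 73 + 74 = 147
  {Spruce, Cedar} + {Thorn, Hollow}: 76 + 102 = 178
  … (7 splits in total)
Best: vehicle 1 Orwell → Cedar → Orwell = 36; vehicle 2 Orwell → Thorn → Hollow → Spruce → Orwell = 102; combined 138.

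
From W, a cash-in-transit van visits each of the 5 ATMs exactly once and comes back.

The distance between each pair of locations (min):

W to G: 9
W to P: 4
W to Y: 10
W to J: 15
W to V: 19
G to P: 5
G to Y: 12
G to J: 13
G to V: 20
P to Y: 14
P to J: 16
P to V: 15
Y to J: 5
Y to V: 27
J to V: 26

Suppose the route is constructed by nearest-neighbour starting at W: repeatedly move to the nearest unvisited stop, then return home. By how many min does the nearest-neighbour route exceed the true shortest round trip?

From W: P=4, G=9, Y=10, J=15, V=19 → choose P (4).
From P: G=5, Y=14, V=15, J=16 → choose G (5).
From G: Y=12, J=13, V=20 → choose Y (12).
From Y: J=5, V=27 → choose J (5).
From J: V=26 → choose V (26).
NN route W → P → G → Y → J → V → W costs 71.
Optimal: W → P → V → G → J → Y → W costs 67 (by enumerating all 60 distinct tours).
Excess = 71 − 67 = 4.

The nearest-neighbour route is 4 min longer than optimal.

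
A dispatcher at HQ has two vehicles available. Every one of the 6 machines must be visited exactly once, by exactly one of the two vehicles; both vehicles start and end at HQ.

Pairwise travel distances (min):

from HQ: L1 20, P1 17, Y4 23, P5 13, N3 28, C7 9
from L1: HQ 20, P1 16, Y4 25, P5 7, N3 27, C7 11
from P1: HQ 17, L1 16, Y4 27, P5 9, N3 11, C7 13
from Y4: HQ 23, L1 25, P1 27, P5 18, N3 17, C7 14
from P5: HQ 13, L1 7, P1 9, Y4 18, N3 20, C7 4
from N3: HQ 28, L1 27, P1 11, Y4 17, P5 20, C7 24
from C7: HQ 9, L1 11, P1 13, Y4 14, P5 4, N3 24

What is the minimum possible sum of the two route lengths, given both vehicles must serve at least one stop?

Check every non-empty split of the stops between the two vehicles; for each half take its own optimal tour:
  {L1} + {P1, Y4, P5, N3, C7}: 40 + 73 = 113
  {P1} + {L1, Y4, P5, N3, C7}: 34 + 87 = 121
  {L1, P1} + {Y4, P5, N3, C7}: 53 + 73 = 126
  {Y4} + {L1, P1, P5, N3, C7}: 46 + 75 = 121
  {L1, Y4} + {P1, P5, N3, C7}: 68 + 61 = 129
  {P1, Y4} + {L1, P5, N3, C7}: 67 + 75 = 142
  … (31 splits in total)
  {L1, P1, Y4, P5, N3} + {C7}: 87 + 18 = 105  ← best
Best: vehicle 1 HQ → L1 → P5 → P1 → N3 → Y4 → HQ = 87; vehicle 2 HQ → C7 → HQ = 18; combined 105.

Minimum combined distance: 105 min.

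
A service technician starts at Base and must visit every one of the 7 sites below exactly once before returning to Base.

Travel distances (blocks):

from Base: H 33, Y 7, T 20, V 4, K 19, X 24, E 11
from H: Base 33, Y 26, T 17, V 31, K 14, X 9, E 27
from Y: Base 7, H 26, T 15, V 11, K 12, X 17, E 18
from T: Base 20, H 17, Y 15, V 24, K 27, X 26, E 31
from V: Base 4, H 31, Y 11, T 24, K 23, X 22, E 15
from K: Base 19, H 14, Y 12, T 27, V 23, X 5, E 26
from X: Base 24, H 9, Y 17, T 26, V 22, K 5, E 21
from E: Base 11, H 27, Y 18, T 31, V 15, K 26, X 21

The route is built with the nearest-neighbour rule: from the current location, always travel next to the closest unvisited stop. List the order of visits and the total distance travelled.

From Base: distances to unvisited — V=4, Y=7, E=11, K=19, T=20, X=24, H=33. Nearest is V (4).
From V: distances to unvisited — Y=11, E=15, X=22, K=23, T=24, H=31. Nearest is Y (11).
From Y: distances to unvisited — K=12, T=15, X=17, E=18, H=26. Nearest is K (12).
From K: distances to unvisited — X=5, H=14, E=26, T=27. Nearest is X (5).
From X: distances to unvisited — H=9, E=21, T=26. Nearest is H (9).
From H: distances to unvisited — T=17, E=27. Nearest is T (17).
From T: distances to unvisited — E=31. Nearest is E (31).
Return E→Base: 11.
Total = 4 + 11 + 12 + 5 + 9 + 17 + 31 + 11 = 100.

Nearest-neighbour total = 100 blocks; route Base → V → Y → K → X → H → T → E → Base.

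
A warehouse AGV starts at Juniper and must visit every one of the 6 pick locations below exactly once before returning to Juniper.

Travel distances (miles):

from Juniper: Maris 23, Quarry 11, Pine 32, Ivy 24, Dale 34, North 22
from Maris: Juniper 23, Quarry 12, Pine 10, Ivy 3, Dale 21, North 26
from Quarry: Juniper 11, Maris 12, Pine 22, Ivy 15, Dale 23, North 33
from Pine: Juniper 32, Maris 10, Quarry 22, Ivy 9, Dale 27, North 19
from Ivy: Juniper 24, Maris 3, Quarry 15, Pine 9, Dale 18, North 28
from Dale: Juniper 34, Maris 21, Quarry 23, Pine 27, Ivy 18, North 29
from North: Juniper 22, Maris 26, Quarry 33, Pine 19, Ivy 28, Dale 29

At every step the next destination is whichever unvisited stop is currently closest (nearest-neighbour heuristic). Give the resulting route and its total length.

Nearest-neighbour total = 117 miles; route Juniper → Quarry → Maris → Ivy → Pine → North → Dale → Juniper.

At Juniper the remaining stops are Quarry 11, North 22, Maris 23, Ivy 24, Pine 32, Dale 34; go to Quarry.
At Quarry the remaining stops are Maris 12, Ivy 15, Pine 22, Dale 23, North 33; go to Maris.
At Maris the remaining stops are Ivy 3, Pine 10, Dale 21, North 26; go to Ivy.
At Ivy the remaining stops are Pine 9, Dale 18, North 28; go to Pine.
At Pine the remaining stops are North 19, Dale 27; go to North.
At North the remaining stops are Dale 29; go to Dale.
Return Dale→Juniper: 34.
Total = 11 + 12 + 3 + 9 + 19 + 29 + 34 = 117.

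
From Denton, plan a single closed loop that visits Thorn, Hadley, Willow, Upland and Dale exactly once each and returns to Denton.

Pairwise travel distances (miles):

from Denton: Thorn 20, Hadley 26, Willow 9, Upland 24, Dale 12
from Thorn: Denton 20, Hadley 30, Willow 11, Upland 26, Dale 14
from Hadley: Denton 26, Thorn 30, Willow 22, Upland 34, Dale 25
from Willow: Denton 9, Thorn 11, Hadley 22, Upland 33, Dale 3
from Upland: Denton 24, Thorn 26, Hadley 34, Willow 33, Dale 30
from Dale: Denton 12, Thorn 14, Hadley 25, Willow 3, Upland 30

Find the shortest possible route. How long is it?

Denton-Thorn-Hadley-Willow-Upland-Dale-Denton: 20+30+22+33+30+12 = 147
Denton-Thorn-Hadley-Willow-Dale-Upland-Denton: 20+30+22+3+30+24 = 129
Denton-Thorn-Hadley-Upland-Willow-Dale-Denton: 20+30+34+33+3+12 = 132
Denton-Thorn-Hadley-Upland-Dale-Willow-Denton: 20+30+34+30+3+9 = 126
Denton-Thorn-Hadley-Dale-Willow-Upland-Denton: 20+30+25+3+33+24 = 135
Denton-Thorn-Hadley-Dale-Upland-Willow-Denton: 20+30+25+30+33+9 = 147
Denton-Thorn-Willow-Hadley-Upland-Dale-Denton: 20+11+22+34+30+12 = 129
Denton-Thorn-Willow-Hadley-Dale-Upland-Denton: 20+11+22+25+30+24 = 132
Denton-Thorn-Willow-Upland-Hadley-Dale-Denton: 20+11+33+34+25+12 = 135
Denton-Thorn-Willow-Upland-Dale-Hadley-Denton: 20+11+33+30+25+26 = 145
Denton-Thorn-Willow-Dale-Hadley-Upland-Denton: 20+11+3+25+34+24 = 117
Denton-Thorn-Willow-Dale-Upland-Hadley-Denton: 20+11+3+30+34+26 = 124
Denton-Thorn-Upland-Hadley-Willow-Dale-Denton: 20+26+34+22+3+12 = 117
Denton-Thorn-Upland-Hadley-Dale-Willow-Denton: 20+26+34+25+3+9 = 117
… (46 more)
Denton-Hadley-Upland-Thorn-Willow-Dale-Denton: 26+34+26+11+3+12 = 112  ← best
The minimum is 112.
One optimal route: Denton → Hadley → Upland → Thorn → Willow → Dale → Denton (or its reverse).

112 miles — the shortest possible round trip.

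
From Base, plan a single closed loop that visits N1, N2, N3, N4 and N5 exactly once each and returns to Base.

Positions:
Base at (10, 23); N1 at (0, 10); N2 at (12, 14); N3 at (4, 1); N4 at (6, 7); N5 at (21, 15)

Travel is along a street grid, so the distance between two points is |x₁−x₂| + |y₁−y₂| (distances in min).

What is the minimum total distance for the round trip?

Shortest round trip = 86 min.

There are 60 distinct closed tours to check (reversals are equivalent).
Base - N1 - N2 - N3 - N4 - N5 - Base: 23+16+21+8+23+19 = 110
Base - N1 - N2 - N3 - N5 - N4 - Base: 23+16+21+31+23+20 = 134
Base - N1 - N2 - N4 - N3 - N5 - Base: 23+16+13+8+31+19 = 110
Base - N1 - N2 - N4 - N5 - N3 - Base: 23+16+13+23+31+28 = 134
Base - N1 - N2 - N5 - N3 - N4 - Base: 23+16+10+31+8+20 = 108
Base - N1 - N2 - N5 - N4 - N3 - Base: 23+16+10+23+8+28 = 108
Base - N1 - N3 - N2 - N4 - N5 - Base: 23+13+21+13+23+19 = 112
Base - N1 - N3 - N2 - N5 - N4 - Base: 23+13+21+10+23+20 = 110
Base - N1 - N3 - N4 - N2 - N5 - Base: 23+13+8+13+10+19 = 86
Base - N1 - N3 - N4 - N5 - N2 - Base: 23+13+8+23+10+11 = 88
Base - N1 - N3 - N5 - N2 - N4 - Base: 23+13+31+10+13+20 = 110
Base - N1 - N3 - N5 - N4 - N2 - Base: 23+13+31+23+13+11 = 114
Base - N1 - N4 - N2 - N3 - N5 - Base: 23+9+13+21+31+19 = 116
Base - N1 - N4 - N2 - N5 - N3 - Base: 23+9+13+10+31+28 = 114
… (46 more)
The minimum is 86.
One optimal route: Base → N1 → N3 → N4 → N2 → N5 → Base (or its reverse).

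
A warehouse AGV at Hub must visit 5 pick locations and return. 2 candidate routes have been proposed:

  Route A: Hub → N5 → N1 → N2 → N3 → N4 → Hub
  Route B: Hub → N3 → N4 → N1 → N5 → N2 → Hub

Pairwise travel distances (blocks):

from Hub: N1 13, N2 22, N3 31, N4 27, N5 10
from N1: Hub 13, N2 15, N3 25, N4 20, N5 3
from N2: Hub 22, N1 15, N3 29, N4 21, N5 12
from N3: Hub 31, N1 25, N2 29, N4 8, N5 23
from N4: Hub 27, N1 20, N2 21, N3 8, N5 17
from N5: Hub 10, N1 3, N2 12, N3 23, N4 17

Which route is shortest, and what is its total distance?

Shortest is Route A, total 92 blocks.

Route A: 10 + 3 + 15 + 29 + 8 + 27 = 92
Route B: 31 + 8 + 20 + 3 + 12 + 22 = 96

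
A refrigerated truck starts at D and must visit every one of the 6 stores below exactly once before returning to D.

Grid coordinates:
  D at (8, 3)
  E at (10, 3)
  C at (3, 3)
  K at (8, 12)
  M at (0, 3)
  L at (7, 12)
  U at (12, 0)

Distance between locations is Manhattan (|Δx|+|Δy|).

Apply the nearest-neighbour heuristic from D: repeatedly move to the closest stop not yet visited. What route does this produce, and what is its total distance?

D → [E:2 / C:5 / U:7 / M:8 / K:9 / L:10] → E (2)
E → [U:5 / C:7 / M:10 / K:11 / L:12] → U (5)
U → [C:12 / M:15 / K:16 / L:17] → C (12)
C → [M:3 / L:13 / K:14] → M (3)
M → [L:16 / K:17] → L (16)
L → [K:1] → K (1)
Return K→D: 9.
Total = 2 + 5 + 12 + 3 + 16 + 1 + 9 = 48.

48 along D → E → U → C → M → L → K → D.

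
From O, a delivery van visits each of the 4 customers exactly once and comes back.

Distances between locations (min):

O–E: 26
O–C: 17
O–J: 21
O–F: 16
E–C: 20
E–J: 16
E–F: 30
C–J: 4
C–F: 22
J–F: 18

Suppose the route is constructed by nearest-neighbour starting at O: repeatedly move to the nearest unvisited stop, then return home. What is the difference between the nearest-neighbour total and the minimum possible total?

Excess over optimum: 1 min.

O: F=16, C=17, J=21, E=26 ⇒ F
F: J=18, C=22, E=30 ⇒ J
J: C=4, E=16 ⇒ C
C: E=20 ⇒ E
NN route O → F → J → C → E → O costs 84.
Optimal: O → C → J → E → F → O costs 83 (by enumerating all 12 distinct tours).
Excess = 84 − 83 = 1.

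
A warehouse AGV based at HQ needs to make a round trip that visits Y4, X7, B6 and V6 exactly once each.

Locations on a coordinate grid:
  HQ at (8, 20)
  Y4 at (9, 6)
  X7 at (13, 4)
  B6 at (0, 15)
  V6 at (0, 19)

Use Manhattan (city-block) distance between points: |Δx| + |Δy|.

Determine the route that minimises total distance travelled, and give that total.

HQ→Y4→X7→B6→V6→HQ: 15+6+24+4+9 = 58
HQ→Y4→X7→V6→B6→HQ: 15+6+28+4+13 = 66
HQ→Y4→B6→X7→V6→HQ: 15+18+24+28+9 = 94
HQ→Y4→B6→V6→X7→HQ: 15+18+4+28+21 = 86
HQ→Y4→V6→X7→B6→HQ: 15+22+28+24+13 = 102
HQ→Y4→V6→B6→X7→HQ: 15+22+4+24+21 = 86
HQ→X7→Y4→B6→V6→HQ: 21+6+18+4+9 = 58
HQ→X7→Y4→V6→B6→HQ: 21+6+22+4+13 = 66
HQ→X7→B6→Y4→V6→HQ: 21+24+18+22+9 = 94
HQ→X7→V6→Y4→B6→HQ: 21+28+22+18+13 = 102
HQ→B6→Y4→X7→V6→HQ: 13+18+6+28+9 = 74
HQ→B6→X7→Y4→V6→HQ: 13+24+6+22+9 = 74
The minimum is 58.
One optimal route: HQ → Y4 → X7 → B6 → V6 → HQ (or its reverse).

Shortest round trip = 58.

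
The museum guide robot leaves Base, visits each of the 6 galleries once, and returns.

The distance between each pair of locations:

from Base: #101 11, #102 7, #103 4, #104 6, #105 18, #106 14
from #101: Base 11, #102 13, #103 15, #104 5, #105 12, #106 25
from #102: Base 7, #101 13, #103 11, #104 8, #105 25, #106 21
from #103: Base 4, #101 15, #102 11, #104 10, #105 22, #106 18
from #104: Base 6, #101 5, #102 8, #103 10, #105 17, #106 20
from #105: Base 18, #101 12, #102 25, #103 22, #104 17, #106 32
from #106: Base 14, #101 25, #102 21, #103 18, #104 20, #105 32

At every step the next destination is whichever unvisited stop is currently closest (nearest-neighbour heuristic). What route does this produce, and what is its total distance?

From Base: distances to unvisited — #103=4, #104=6, #102=7, #101=11, #106=14, #105=18. Nearest is #103 (4).
From #103: distances to unvisited — #104=10, #102=11, #101=15, #106=18, #105=22. Nearest is #104 (10).
From #104: distances to unvisited — #101=5, #102=8, #105=17, #106=20. Nearest is #101 (5).
From #101: distances to unvisited — #105=12, #102=13, #106=25. Nearest is #105 (12).
From #105: distances to unvisited — #102=25, #106=32. Nearest is #102 (25).
From #102: distances to unvisited — #106=21. Nearest is #106 (21).
Return #106→Base: 14.
Total = 4 + 10 + 5 + 12 + 25 + 21 + 14 = 91.

91 along Base → #103 → #104 → #101 → #105 → #102 → #106 → Base.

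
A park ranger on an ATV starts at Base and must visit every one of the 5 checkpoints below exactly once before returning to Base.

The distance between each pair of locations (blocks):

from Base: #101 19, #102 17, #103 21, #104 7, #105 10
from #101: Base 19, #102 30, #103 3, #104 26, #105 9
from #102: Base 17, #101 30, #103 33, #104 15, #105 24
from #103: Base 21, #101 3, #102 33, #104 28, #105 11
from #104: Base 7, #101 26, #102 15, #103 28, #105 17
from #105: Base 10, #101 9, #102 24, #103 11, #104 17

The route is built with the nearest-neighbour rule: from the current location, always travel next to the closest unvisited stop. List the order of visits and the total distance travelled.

Base → [#104:7 / #105:10 / #102:17 / #101:19 / #103:21] → #104 (7)
#104 → [#102:15 / #105:17 / #101:26 / #103:28] → #102 (15)
#102 → [#105:24 / #101:30 / #103:33] → #105 (24)
#105 → [#101:9 / #103:11] → #101 (9)
#101 → [#103:3] → #103 (3)
Return #103→Base: 21.
Total = 7 + 15 + 24 + 9 + 3 + 21 = 79.

Total distance 79 blocks via the nearest-neighbour route Base → #104 → #102 → #105 → #101 → #103 → Base.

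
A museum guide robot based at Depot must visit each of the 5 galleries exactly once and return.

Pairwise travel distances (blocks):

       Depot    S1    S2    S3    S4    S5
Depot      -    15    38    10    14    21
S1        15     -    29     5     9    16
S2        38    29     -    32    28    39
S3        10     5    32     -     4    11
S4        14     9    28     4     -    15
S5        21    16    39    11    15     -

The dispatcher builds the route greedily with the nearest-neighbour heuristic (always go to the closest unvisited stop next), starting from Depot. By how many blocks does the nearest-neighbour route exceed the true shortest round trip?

The nearest-neighbour route is 8 blocks longer than optimal.

From Depot: S3=10, S4=14, S1=15, S5=21, S2=38 → choose S3 (10).
From S3: S4=4, S1=5, S5=11, S2=32 → choose S4 (4).
From S4: S1=9, S5=15, S2=28 → choose S1 (9).
From S1: S5=16, S2=29 → choose S5 (16).
From S5: S2=39 → choose S2 (39).
NN route Depot → S3 → S4 → S1 → S5 → S2 → Depot costs 116.
Optimal: Depot → S1 → S2 → S4 → S3 → S5 → Depot costs 108 (by enumerating all 60 distinct tours).
Excess = 116 − 108 = 8.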